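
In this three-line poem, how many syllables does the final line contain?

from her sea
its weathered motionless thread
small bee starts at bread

5

The final line: small (1), bee (1), starts (1), at (1), bread (1) → 5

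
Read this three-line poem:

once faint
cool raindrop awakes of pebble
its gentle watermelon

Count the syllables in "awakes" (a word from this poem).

"awakes" has 2 syllables.

2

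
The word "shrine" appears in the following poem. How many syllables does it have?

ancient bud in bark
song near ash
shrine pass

"shrine" has 1 syllable.

1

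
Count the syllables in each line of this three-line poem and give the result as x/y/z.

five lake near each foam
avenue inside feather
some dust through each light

Line 1: five(1) + lake(1) + near(1) + each(1) + foam(1) = 5
Line 2: avenue(3) + inside(2) + feather(2) = 7
Line 3: some(1) + dust(1) + through(1) + each(1) + light(1) = 5

5/7/5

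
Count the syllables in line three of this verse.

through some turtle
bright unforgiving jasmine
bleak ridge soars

Line three: bleak (1), ridge (1), soars (1) → 3

3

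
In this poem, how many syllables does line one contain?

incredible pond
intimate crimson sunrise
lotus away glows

5

Line one: incredible(4) + pond(1) = 5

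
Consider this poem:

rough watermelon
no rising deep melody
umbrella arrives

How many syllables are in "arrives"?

"arrives" has 2 syllables.

2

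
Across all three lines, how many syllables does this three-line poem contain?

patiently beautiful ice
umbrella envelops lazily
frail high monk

Line 1: "patiently beautiful ice": 3+3+1 = 7
Line 2: "umbrella envelops lazily": 3+3+3 = 9
Line 3: "frail high monk": 1+1+1 = 3
Total: 7 + 9 + 3 = 19

19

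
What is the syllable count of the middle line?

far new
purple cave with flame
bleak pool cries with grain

The middle line: purple (2), cave (1), with (1), flame (1) → 5

5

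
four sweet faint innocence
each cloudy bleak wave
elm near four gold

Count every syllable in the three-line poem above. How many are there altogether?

15

Line 1: four (1), sweet (1), faint (1), innocence (3) → 6
Line 2: each (1), cloudy (2), bleak (1), wave (1) → 5
Line 3: elm (1), near (1), four (1), gold (1) → 4
Total: 6 + 5 + 4 = 15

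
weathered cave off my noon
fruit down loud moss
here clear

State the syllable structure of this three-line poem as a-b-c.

6-4-2

Line 1: weathered(2) + cave(1) + off(1) + my(1) + noon(1) = 6
Line 2: fruit(1) + down(1) + loud(1) + moss(1) = 4
Line 3: here(1) + clear(1) = 2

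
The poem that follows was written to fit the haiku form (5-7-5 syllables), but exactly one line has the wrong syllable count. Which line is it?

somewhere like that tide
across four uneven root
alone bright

Line 3

Line 1: somewhere(2) + like(1) + that(1) + tide(1) = 5 ✓
Line 2: across(2) + four(1) + uneven(3) + root(1) = 7 ✓
Line 3: alone(2) + bright(1) = 3 (expected 5)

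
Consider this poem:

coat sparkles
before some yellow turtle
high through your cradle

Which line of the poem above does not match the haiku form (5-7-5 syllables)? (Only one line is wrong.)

Line 1: coat (1), sparkles (2) → 3 (expected 5)
Line 2: before (2), some (1), yellow (2), turtle (2) → 7 ✓
Line 3: high (1), through (1), your (1), cradle (2) → 5 ✓

The first line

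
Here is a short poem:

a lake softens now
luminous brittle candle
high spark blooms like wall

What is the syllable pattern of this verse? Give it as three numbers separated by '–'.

5–7–5

Line 1: a (1), lake (1), softens (2), now (1) → 5
Line 2: luminous (3), brittle (2), candle (2) → 7
Line 3: high (1), spark (1), blooms (1), like (1), wall (1) → 5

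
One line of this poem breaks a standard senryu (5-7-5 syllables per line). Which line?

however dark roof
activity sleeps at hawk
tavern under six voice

Line 1: "however dark roof": 3+1+1 = 5 ✓
Line 2: "activity sleeps at hawk": 4+1+1+1 = 7 ✓
Line 3: "tavern under six voice": 2+2+1+1 = 6 (expected 5)

The third line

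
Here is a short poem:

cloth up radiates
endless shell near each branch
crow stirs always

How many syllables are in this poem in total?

Line 1: cloth(1) + up(1) + radiates(3) = 5
Line 2: endless(2) + shell(1) + near(1) + each(1) + branch(1) = 6
Line 3: crow(1) + stirs(1) + always(2) = 4
Total: 5 + 6 + 4 = 15

15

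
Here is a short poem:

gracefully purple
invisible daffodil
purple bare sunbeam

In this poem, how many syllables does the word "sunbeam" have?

2

"sunbeam" has 2 syllables.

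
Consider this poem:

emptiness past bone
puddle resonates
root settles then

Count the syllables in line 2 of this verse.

5

Line 2: "puddle resonates": 2+3 = 5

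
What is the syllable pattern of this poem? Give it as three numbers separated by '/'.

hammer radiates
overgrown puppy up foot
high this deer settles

5/7/5

Line 1: hammer(2) + radiates(3) = 5
Line 2: overgrown(3) + puppy(2) + up(1) + foot(1) = 7
Line 3: high(1) + this(1) + deer(1) + settles(2) = 5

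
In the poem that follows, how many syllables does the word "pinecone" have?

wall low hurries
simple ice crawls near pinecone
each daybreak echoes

2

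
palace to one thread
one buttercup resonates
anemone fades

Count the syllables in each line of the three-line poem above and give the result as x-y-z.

Line 1: "palace to one thread": 2+1+1+1 = 5
Line 2: "one buttercup resonates": 1+3+3 = 7
Line 3: "anemone fades": 4+1 = 5

5-7-5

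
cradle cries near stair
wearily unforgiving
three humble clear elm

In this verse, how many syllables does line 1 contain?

5

Line 1: cradle(2) + cries(1) + near(1) + stair(1) = 5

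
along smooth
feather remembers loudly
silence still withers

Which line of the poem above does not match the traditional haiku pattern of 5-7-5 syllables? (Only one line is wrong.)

Line 1: "along smooth": 2+1 = 3 (expected 5)
Line 2: "feather remembers loudly": 2+3+2 = 7 ✓
Line 3: "silence still withers": 2+1+2 = 5 ✓

The first line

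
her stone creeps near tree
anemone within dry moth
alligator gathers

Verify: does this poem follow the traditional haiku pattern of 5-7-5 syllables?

Line 1: her(1) + stone(1) + creeps(1) + near(1) + tree(1) = 5 ✓
Line 2: anemone(4) + within(2) + dry(1) + moth(1) = 8 (expected 7)
Line 3: alligator(4) + gathers(2) = 6 (expected 5)

No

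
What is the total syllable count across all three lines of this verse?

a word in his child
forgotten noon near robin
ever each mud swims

17

Line 1: a(1) + word(1) + in(1) + his(1) + child(1) = 5
Line 2: forgotten(3) + noon(1) + near(1) + robin(2) = 7
Line 3: ever(2) + each(1) + mud(1) + swims(1) = 5
Total: 5 + 7 + 5 = 17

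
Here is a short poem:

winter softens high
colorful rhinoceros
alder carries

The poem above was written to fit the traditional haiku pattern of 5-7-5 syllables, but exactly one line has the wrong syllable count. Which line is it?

Line 3

Line 1: winter (2), softens (2), high (1) → 5 ✓
Line 2: colorful (3), rhinoceros (4) → 7 ✓
Line 3: alder (2), carries (2) → 4 (expected 5)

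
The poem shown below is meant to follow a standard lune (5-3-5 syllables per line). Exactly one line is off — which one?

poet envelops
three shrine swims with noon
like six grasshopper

Line 1: "poet envelops": 2+3 = 5 ✓
Line 2: "three shrine swims with noon": 1+1+1+1+1 = 5 (expected 3)
Line 3: "like six grasshopper": 1+1+3 = 5 ✓

The second line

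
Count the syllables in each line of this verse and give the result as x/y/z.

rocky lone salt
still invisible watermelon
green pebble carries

4/9/5

Line 1: rocky(2) + lone(1) + salt(1) = 4
Line 2: still(1) + invisible(4) + watermelon(4) = 9
Line 3: green(1) + pebble(2) + carries(2) = 5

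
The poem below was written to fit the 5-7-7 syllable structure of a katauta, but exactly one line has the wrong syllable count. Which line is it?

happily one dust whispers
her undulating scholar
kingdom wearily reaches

The first line

Line 1: "happily one dust whispers": 3+1+1+2 = 7 (expected 5)
Line 2: "her undulating scholar": 1+4+2 = 7 ✓
Line 3: "kingdom wearily reaches": 2+3+2 = 7 ✓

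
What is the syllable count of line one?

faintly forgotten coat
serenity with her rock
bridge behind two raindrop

Line one: faintly(2) + forgotten(3) + coat(1) = 6

6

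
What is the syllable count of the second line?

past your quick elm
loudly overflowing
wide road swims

6

The second line: loudly(2) + overflowing(4) = 6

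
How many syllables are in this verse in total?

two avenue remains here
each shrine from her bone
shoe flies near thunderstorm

18

Line 1: two (1), avenue (3), remains (2), here (1) → 7
Line 2: each (1), shrine (1), from (1), her (1), bone (1) → 5
Line 3: shoe (1), flies (1), near (1), thunderstorm (3) → 6
Total: 7 + 5 + 6 = 18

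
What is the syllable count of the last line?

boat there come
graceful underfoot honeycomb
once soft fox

3

The last line: "once soft fox": 1+1+1 = 3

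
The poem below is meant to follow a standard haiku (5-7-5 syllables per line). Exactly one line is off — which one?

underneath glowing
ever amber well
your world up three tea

Line 1: underneath(3) + glowing(2) = 5 ✓
Line 2: ever(2) + amber(2) + well(1) = 5 (expected 7)
Line 3: your(1) + world(1) + up(1) + three(1) + tea(1) = 5 ✓

Line 2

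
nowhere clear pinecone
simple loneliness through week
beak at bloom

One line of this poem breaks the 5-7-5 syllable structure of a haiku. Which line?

Line 1: nowhere(2) + clear(1) + pinecone(2) = 5 ✓
Line 2: simple(2) + loneliness(3) + through(1) + week(1) = 7 ✓
Line 3: beak(1) + at(1) + bloom(1) = 3 (expected 5)

Line 3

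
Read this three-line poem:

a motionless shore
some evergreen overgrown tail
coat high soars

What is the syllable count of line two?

8

Line two: "some evergreen overgrown tail": 1+3+3+1 = 8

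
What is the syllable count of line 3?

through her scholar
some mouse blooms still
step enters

Line 3: step(1) + enters(2) = 3

3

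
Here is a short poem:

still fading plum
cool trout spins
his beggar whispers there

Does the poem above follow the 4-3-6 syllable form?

Yes

Line 1: still (1), fading (2), plum (1) → 4 ✓
Line 2: cool (1), trout (1), spins (1) → 3 ✓
Line 3: his (1), beggar (2), whispers (2), there (1) → 6 ✓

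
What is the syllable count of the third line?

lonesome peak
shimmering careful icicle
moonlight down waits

The third line: "moonlight down waits": 2+1+1 = 4

4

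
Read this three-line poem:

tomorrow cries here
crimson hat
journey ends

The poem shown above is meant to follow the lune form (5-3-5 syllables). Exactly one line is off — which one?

Line 3

Line 1: tomorrow(3) + cries(1) + here(1) = 5 ✓
Line 2: crimson(2) + hat(1) = 3 ✓
Line 3: journey(2) + ends(1) = 3 (expected 5)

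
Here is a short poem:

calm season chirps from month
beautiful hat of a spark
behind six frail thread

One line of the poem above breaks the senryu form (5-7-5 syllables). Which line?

Line 1

Line 1: calm (1), season (2), chirps (1), from (1), month (1) → 6 (expected 5)
Line 2: beautiful (3), hat (1), of (1), a (1), spark (1) → 7 ✓
Line 3: behind (2), six (1), frail (1), thread (1) → 5 ✓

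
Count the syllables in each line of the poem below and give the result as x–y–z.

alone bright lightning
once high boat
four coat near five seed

5–3–5

Line 1: alone(2) + bright(1) + lightning(2) = 5
Line 2: once(1) + high(1) + boat(1) = 3
Line 3: four(1) + coat(1) + near(1) + five(1) + seed(1) = 5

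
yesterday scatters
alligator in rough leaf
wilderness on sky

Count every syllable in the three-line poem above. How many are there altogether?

17

Line 1: "yesterday scatters": 3+2 = 5
Line 2: "alligator in rough leaf": 4+1+1+1 = 7
Line 3: "wilderness on sky": 3+1+1 = 5
Total: 5 + 7 + 5 = 17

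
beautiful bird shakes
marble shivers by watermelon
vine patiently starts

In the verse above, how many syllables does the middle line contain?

The middle line: "marble shivers by watermelon": 2+2+1+4 = 9

9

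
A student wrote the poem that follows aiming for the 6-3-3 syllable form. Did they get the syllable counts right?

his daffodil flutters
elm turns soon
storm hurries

Yes

Line 1: his (1), daffodil (3), flutters (2) → 6 ✓
Line 2: elm (1), turns (1), soon (1) → 3 ✓
Line 3: storm (1), hurries (2) → 3 ✓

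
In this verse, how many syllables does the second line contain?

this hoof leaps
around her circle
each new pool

5

The second line: "around her circle": 2+1+2 = 5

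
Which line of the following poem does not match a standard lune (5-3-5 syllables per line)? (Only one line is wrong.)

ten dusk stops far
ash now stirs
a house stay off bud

Line 1: "ten dusk stops far": 1+1+1+1 = 4 (expected 5)
Line 2: "ash now stirs": 1+1+1 = 3 ✓
Line 3: "a house stay off bud": 1+1+1+1+1 = 5 ✓

The first line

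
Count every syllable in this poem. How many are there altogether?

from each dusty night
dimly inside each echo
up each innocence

Line 1: from(1) + each(1) + dusty(2) + night(1) = 5
Line 2: dimly(2) + inside(2) + each(1) + echo(2) = 7
Line 3: up(1) + each(1) + innocence(3) = 5
Total: 5 + 7 + 5 = 17

17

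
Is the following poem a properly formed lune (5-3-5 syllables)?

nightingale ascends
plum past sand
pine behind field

No

Line 1: nightingale(3) + ascends(2) = 5 ✓
Line 2: plum(1) + past(1) + sand(1) = 3 ✓
Line 3: pine(1) + behind(2) + field(1) = 4 (expected 5)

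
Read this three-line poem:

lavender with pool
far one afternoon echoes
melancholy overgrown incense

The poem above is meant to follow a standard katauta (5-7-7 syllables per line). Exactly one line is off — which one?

Line 1: "lavender with pool": 3+1+1 = 5 ✓
Line 2: "far one afternoon echoes": 1+1+3+2 = 7 ✓
Line 3: "melancholy overgrown incense": 4+3+2 = 9 (expected 7)

The third line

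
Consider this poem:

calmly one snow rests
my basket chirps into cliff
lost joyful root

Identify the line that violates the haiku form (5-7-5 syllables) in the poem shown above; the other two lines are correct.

Line 1: "calmly one snow rests": 2+1+1+1 = 5 ✓
Line 2: "my basket chirps into cliff": 1+2+1+2+1 = 7 ✓
Line 3: "lost joyful root": 1+2+1 = 4 (expected 5)

Line 3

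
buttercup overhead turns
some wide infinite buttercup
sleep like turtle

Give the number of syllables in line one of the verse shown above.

Line one: buttercup(3) + overhead(3) + turns(1) = 7

7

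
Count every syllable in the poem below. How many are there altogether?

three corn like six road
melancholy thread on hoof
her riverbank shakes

Line 1: three(1) + corn(1) + like(1) + six(1) + road(1) = 5
Line 2: melancholy(4) + thread(1) + on(1) + hoof(1) = 7
Line 3: her(1) + riverbank(3) + shakes(1) = 5
Total: 5 + 7 + 5 = 17

17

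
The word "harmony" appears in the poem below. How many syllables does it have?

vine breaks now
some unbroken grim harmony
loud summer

3

"harmony" has 3 syllables.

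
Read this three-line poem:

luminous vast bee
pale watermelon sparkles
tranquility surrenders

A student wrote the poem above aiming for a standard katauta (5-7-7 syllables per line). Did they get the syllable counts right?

Yes

Line 1: luminous (3), vast (1), bee (1) → 5 ✓
Line 2: pale (1), watermelon (4), sparkles (2) → 7 ✓
Line 3: tranquility (4), surrenders (3) → 7 ✓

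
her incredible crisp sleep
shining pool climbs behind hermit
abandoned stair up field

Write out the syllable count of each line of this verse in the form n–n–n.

7–8–6

Line 1: her (1), incredible (4), crisp (1), sleep (1) → 7
Line 2: shining (2), pool (1), climbs (1), behind (2), hermit (2) → 8
Line 3: abandoned (3), stair (1), up (1), field (1) → 6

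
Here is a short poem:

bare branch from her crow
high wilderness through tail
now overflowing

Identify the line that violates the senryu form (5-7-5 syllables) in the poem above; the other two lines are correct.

The second line

Line 1: bare(1) + branch(1) + from(1) + her(1) + crow(1) = 5 ✓
Line 2: high(1) + wilderness(3) + through(1) + tail(1) = 6 (expected 7)
Line 3: now(1) + overflowing(4) = 5 ✓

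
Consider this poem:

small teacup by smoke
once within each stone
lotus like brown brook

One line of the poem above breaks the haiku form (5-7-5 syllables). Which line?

Line 2

Line 1: "small teacup by smoke": 1+2+1+1 = 5 ✓
Line 2: "once within each stone": 1+2+1+1 = 5 (expected 7)
Line 3: "lotus like brown brook": 2+1+1+1 = 5 ✓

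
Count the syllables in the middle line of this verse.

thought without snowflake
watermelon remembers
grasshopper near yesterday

7

The middle line: "watermelon remembers": 4+3 = 7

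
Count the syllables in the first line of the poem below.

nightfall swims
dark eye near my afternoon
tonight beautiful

3

The first line: nightfall (2), swims (1) → 3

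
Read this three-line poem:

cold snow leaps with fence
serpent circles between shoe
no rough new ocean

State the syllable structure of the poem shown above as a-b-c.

5-7-5

Line 1: cold(1) + snow(1) + leaps(1) + with(1) + fence(1) = 5
Line 2: serpent(2) + circles(2) + between(2) + shoe(1) = 7
Line 3: no(1) + rough(1) + new(1) + ocean(2) = 5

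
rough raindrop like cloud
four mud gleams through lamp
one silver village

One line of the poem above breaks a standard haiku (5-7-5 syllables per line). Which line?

Line 1: rough(1) + raindrop(2) + like(1) + cloud(1) = 5 ✓
Line 2: four(1) + mud(1) + gleams(1) + through(1) + lamp(1) = 5 (expected 7)
Line 3: one(1) + silver(2) + village(2) = 5 ✓

Line 2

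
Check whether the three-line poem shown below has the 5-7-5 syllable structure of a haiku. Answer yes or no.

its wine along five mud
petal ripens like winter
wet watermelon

No

Line 1: "its wine along five mud": 1+1+2+1+1 = 6 (expected 5)
Line 2: "petal ripens like winter": 2+2+1+2 = 7 ✓
Line 3: "wet watermelon": 1+4 = 5 ✓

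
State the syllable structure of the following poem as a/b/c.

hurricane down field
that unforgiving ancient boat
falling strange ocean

Line 1: "hurricane down field": 3+1+1 = 5
Line 2: "that unforgiving ancient boat": 1+4+2+1 = 8
Line 3: "falling strange ocean": 2+1+2 = 5

5/8/5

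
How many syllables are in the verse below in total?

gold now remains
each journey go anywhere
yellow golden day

Line 1: gold (1), now (1), remains (2) → 4
Line 2: each (1), journey (2), go (1), anywhere (3) → 7
Line 3: yellow (2), golden (2), day (1) → 5
Total: 4 + 7 + 5 = 16

16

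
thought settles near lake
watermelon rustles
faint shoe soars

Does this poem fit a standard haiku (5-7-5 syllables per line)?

Line 1: thought(1) + settles(2) + near(1) + lake(1) = 5 ✓
Line 2: watermelon(4) + rustles(2) = 6 (expected 7)
Line 3: faint(1) + shoe(1) + soars(1) = 3 (expected 5)

No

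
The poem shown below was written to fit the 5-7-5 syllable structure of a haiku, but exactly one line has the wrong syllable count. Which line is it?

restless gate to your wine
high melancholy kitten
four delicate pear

The first line

Line 1: "restless gate to your wine": 2+1+1+1+1 = 6 (expected 5)
Line 2: "high melancholy kitten": 1+4+2 = 7 ✓
Line 3: "four delicate pear": 1+3+1 = 5 ✓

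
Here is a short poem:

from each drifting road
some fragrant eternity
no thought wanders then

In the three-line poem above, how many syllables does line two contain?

7

Line two: some(1) + fragrant(2) + eternity(4) = 7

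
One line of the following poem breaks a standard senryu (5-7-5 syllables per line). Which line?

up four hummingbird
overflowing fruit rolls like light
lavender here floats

Line 1: "up four hummingbird": 1+1+3 = 5 ✓
Line 2: "overflowing fruit rolls like light": 4+1+1+1+1 = 8 (expected 7)
Line 3: "lavender here floats": 3+1+1 = 5 ✓

The second line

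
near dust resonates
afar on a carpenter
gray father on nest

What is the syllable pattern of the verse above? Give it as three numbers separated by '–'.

Line 1: near (1), dust (1), resonates (3) → 5
Line 2: afar (2), on (1), a (1), carpenter (3) → 7
Line 3: gray (1), father (2), on (1), nest (1) → 5

5–7–5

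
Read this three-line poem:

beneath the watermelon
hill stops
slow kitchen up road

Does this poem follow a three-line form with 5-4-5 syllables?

No

Line 1: beneath (2), the (1), watermelon (4) → 7 (expected 5)
Line 2: hill (1), stops (1) → 2 (expected 4)
Line 3: slow (1), kitchen (2), up (1), road (1) → 5 ✓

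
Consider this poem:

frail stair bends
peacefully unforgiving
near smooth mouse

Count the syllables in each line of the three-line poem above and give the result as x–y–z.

3–7–3

Line 1: frail (1), stair (1), bends (1) → 3
Line 2: peacefully (3), unforgiving (4) → 7
Line 3: near (1), smooth (1), mouse (1) → 3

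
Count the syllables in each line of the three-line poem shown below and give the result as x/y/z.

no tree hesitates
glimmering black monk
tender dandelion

5/5/6

Line 1: no (1), tree (1), hesitates (3) → 5
Line 2: glimmering (3), black (1), monk (1) → 5
Line 3: tender (2), dandelion (4) → 6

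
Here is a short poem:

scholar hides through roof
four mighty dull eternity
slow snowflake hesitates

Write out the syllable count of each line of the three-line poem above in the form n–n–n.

Line 1: scholar (2), hides (1), through (1), roof (1) → 5
Line 2: four (1), mighty (2), dull (1), eternity (4) → 8
Line 3: slow (1), snowflake (2), hesitates (3) → 6

5–8–6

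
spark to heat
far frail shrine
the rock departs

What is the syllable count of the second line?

3

The second line: far (1), frail (1), shrine (1) → 3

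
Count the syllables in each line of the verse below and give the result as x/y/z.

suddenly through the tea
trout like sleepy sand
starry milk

Line 1: suddenly(3) + through(1) + the(1) + tea(1) = 6
Line 2: trout(1) + like(1) + sleepy(2) + sand(1) = 5
Line 3: starry(2) + milk(1) = 3

6/5/3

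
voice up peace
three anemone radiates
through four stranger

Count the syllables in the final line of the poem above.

4

The final line: "through four stranger": 1+1+2 = 4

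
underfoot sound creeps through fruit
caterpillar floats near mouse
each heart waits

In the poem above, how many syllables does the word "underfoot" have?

"underfoot" has 3 syllables.

3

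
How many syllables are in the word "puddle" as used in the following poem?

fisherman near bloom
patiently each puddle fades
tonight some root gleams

2

"puddle" has 2 syllables.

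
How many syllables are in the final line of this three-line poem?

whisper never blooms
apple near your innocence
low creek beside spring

The final line: low(1) + creek(1) + beside(2) + spring(1) = 5

5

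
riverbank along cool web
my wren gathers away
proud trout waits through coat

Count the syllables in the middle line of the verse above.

The middle line: "my wren gathers away": 1+1+2+2 = 6

6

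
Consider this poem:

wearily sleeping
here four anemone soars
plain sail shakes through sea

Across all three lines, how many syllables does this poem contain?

17

Line 1: wearily (3), sleeping (2) → 5
Line 2: here (1), four (1), anemone (4), soars (1) → 7
Line 3: plain (1), sail (1), shakes (1), through (1), sea (1) → 5
Total: 5 + 7 + 5 = 17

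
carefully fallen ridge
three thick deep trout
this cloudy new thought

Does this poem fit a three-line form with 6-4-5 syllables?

Yes

Line 1: carefully(3) + fallen(2) + ridge(1) = 6 ✓
Line 2: three(1) + thick(1) + deep(1) + trout(1) = 4 ✓
Line 3: this(1) + cloudy(2) + new(1) + thought(1) = 5 ✓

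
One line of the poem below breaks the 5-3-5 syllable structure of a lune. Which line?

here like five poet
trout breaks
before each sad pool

The second line

Line 1: here (1), like (1), five (1), poet (2) → 5 ✓
Line 2: trout (1), breaks (1) → 2 (expected 3)
Line 3: before (2), each (1), sad (1), pool (1) → 5 ✓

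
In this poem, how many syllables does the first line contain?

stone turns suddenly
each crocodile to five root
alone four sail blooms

The first line: stone (1), turns (1), suddenly (3) → 5

5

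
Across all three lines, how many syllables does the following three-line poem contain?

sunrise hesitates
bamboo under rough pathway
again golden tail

17

Line 1: sunrise(2) + hesitates(3) = 5
Line 2: bamboo(2) + under(2) + rough(1) + pathway(2) = 7
Line 3: again(2) + golden(2) + tail(1) = 5
Total: 5 + 7 + 5 = 17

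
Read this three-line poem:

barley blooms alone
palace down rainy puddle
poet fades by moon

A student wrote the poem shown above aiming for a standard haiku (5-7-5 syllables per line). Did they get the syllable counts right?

Yes

Line 1: barley (2), blooms (1), alone (2) → 5 ✓
Line 2: palace (2), down (1), rainy (2), puddle (2) → 7 ✓
Line 3: poet (2), fades (1), by (1), moon (1) → 5 ✓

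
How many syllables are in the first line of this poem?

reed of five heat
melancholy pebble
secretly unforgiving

The first line: reed(1) + of(1) + five(1) + heat(1) = 4

4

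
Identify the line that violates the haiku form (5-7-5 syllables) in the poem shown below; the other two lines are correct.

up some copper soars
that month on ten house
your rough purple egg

Line 1: up (1), some (1), copper (2), soars (1) → 5 ✓
Line 2: that (1), month (1), on (1), ten (1), house (1) → 5 (expected 7)
Line 3: your (1), rough (1), purple (2), egg (1) → 5 ✓

The second line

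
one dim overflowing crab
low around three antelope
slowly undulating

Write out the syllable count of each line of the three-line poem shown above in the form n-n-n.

7-7-6

Line 1: one(1) + dim(1) + overflowing(4) + crab(1) = 7
Line 2: low(1) + around(2) + three(1) + antelope(3) = 7
Line 3: slowly(2) + undulating(4) = 6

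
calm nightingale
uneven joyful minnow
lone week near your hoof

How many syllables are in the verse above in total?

Line 1: calm(1) + nightingale(3) = 4
Line 2: uneven(3) + joyful(2) + minnow(2) = 7
Line 3: lone(1) + week(1) + near(1) + your(1) + hoof(1) = 5
Total: 4 + 7 + 5 = 16

16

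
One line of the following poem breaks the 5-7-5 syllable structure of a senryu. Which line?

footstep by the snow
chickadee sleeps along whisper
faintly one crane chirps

Line 2

Line 1: footstep (2), by (1), the (1), snow (1) → 5 ✓
Line 2: chickadee (3), sleeps (1), along (2), whisper (2) → 8 (expected 7)
Line 3: faintly (2), one (1), crane (1), chirps (1) → 5 ✓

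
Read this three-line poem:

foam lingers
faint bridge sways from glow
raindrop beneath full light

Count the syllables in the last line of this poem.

6

The last line: "raindrop beneath full light": 2+2+1+1 = 6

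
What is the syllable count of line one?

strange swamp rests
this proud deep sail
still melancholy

Line one: strange (1), swamp (1), rests (1) → 3

3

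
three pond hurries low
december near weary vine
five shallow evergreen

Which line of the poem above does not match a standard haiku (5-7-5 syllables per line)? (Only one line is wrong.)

Line 1: "three pond hurries low": 1+1+2+1 = 5 ✓
Line 2: "december near weary vine": 3+1+2+1 = 7 ✓
Line 3: "five shallow evergreen": 1+2+3 = 6 (expected 5)

Line 3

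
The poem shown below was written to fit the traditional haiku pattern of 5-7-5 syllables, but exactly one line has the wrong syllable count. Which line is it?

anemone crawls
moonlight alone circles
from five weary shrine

Line 2

Line 1: "anemone crawls": 4+1 = 5 ✓
Line 2: "moonlight alone circles": 2+2+2 = 6 (expected 7)
Line 3: "from five weary shrine": 1+1+2+1 = 5 ✓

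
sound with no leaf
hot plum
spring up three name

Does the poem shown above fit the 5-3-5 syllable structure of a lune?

No

Line 1: sound(1) + with(1) + no(1) + leaf(1) = 4 (expected 5)
Line 2: hot(1) + plum(1) = 2 (expected 3)
Line 3: spring(1) + up(1) + three(1) + name(1) = 4 (expected 5)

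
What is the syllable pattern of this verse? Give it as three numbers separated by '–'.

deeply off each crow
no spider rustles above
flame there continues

Line 1: deeply (2), off (1), each (1), crow (1) → 5
Line 2: no (1), spider (2), rustles (2), above (2) → 7
Line 3: flame (1), there (1), continues (3) → 5

5–7–5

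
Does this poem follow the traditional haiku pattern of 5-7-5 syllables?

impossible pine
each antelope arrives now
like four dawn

No

Line 1: impossible (4), pine (1) → 5 ✓
Line 2: each (1), antelope (3), arrives (2), now (1) → 7 ✓
Line 3: like (1), four (1), dawn (1) → 3 (expected 5)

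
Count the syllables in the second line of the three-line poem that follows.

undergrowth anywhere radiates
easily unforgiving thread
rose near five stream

The second line: "easily unforgiving thread": 3+4+1 = 8

8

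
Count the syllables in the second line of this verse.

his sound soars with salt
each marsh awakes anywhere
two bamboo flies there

The second line: "each marsh awakes anywhere": 1+1+2+3 = 7

7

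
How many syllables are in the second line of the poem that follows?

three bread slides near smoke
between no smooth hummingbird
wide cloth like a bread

7

The second line: between(2) + no(1) + smooth(1) + hummingbird(3) = 7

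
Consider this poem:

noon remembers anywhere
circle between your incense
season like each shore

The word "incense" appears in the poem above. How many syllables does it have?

"incense" has 2 syllables.

2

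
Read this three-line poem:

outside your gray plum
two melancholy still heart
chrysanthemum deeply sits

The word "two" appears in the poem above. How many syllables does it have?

"two" has 1 syllable.

1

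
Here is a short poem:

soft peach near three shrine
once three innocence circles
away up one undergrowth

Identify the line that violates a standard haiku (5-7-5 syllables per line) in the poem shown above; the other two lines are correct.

Line 1: "soft peach near three shrine": 1+1+1+1+1 = 5 ✓
Line 2: "once three innocence circles": 1+1+3+2 = 7 ✓
Line 3: "away up one undergrowth": 2+1+1+3 = 7 (expected 5)

Line 3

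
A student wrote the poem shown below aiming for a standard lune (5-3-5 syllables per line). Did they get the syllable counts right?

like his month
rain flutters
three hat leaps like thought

No

Line 1: like(1) + his(1) + month(1) = 3 (expected 5)
Line 2: rain(1) + flutters(2) = 3 ✓
Line 3: three(1) + hat(1) + leaps(1) + like(1) + thought(1) = 5 ✓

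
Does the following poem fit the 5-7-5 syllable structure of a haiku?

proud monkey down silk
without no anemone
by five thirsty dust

Yes

Line 1: "proud monkey down silk": 1+2+1+1 = 5 ✓
Line 2: "without no anemone": 2+1+4 = 7 ✓
Line 3: "by five thirsty dust": 1+1+2+1 = 5 ✓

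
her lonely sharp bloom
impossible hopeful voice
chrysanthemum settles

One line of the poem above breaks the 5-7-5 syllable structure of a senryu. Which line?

Line 1: her (1), lonely (2), sharp (1), bloom (1) → 5 ✓
Line 2: impossible (4), hopeful (2), voice (1) → 7 ✓
Line 3: chrysanthemum (4), settles (2) → 6 (expected 5)

The third line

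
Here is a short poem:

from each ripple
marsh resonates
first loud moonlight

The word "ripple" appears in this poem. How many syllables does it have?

2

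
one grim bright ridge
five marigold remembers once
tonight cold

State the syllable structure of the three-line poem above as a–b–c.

Line 1: "one grim bright ridge": 1+1+1+1 = 4
Line 2: "five marigold remembers once": 1+3+3+1 = 8
Line 3: "tonight cold": 2+1 = 3

4–8–3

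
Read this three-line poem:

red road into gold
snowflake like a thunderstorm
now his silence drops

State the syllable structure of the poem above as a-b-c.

Line 1: red (1), road (1), into (2), gold (1) → 5
Line 2: snowflake (2), like (1), a (1), thunderstorm (3) → 7
Line 3: now (1), his (1), silence (2), drops (1) → 5

5-7-5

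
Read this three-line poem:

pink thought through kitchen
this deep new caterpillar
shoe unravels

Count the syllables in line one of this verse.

Line one: "pink thought through kitchen": 1+1+1+2 = 5

5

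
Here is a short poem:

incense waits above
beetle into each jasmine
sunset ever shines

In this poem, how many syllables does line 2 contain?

Line 2: beetle(2) + into(2) + each(1) + jasmine(2) = 7

7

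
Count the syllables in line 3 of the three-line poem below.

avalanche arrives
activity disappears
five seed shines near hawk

Line 3: five(1) + seed(1) + shines(1) + near(1) + hawk(1) = 5

5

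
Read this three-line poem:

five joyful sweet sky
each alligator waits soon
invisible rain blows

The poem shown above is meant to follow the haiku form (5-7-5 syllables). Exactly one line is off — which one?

The third line

Line 1: five (1), joyful (2), sweet (1), sky (1) → 5 ✓
Line 2: each (1), alligator (4), waits (1), soon (1) → 7 ✓
Line 3: invisible (4), rain (1), blows (1) → 6 (expected 5)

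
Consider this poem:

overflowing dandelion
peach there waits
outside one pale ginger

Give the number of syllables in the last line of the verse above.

6

The last line: outside(2) + one(1) + pale(1) + ginger(2) = 6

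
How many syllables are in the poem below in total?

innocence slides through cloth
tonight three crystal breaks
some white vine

Line 1: innocence(3) + slides(1) + through(1) + cloth(1) = 6
Line 2: tonight(2) + three(1) + crystal(2) + breaks(1) = 6
Line 3: some(1) + white(1) + vine(1) = 3
Total: 6 + 6 + 3 = 15

15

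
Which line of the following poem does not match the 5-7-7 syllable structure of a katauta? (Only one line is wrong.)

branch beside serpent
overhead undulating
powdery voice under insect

The third line

Line 1: branch(1) + beside(2) + serpent(2) = 5 ✓
Line 2: overhead(3) + undulating(4) = 7 ✓
Line 3: powdery(3) + voice(1) + under(2) + insect(2) = 8 (expected 7)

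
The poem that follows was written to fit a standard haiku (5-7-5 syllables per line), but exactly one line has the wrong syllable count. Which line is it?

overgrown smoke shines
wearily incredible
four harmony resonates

Line 1: overgrown(3) + smoke(1) + shines(1) = 5 ✓
Line 2: wearily(3) + incredible(4) = 7 ✓
Line 3: four(1) + harmony(3) + resonates(3) = 7 (expected 5)

Line 3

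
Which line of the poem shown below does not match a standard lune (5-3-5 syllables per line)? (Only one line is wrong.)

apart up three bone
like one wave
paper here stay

Line 1: apart (2), up (1), three (1), bone (1) → 5 ✓
Line 2: like (1), one (1), wave (1) → 3 ✓
Line 3: paper (2), here (1), stay (1) → 4 (expected 5)

The third line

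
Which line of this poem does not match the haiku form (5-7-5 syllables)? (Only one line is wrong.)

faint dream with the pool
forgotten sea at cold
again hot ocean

Line 2

Line 1: "faint dream with the pool": 1+1+1+1+1 = 5 ✓
Line 2: "forgotten sea at cold": 3+1+1+1 = 6 (expected 7)
Line 3: "again hot ocean": 2+1+2 = 5 ✓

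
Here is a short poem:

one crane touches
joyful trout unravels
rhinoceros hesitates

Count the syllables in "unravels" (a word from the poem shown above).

3

"unravels" has 3 syllables.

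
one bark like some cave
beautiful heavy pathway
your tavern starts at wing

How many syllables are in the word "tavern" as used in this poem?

"tavern" has 2 syllables.

2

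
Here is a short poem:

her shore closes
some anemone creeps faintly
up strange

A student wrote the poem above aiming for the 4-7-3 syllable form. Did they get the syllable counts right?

No

Line 1: her(1) + shore(1) + closes(2) = 4 ✓
Line 2: some(1) + anemone(4) + creeps(1) + faintly(2) = 8 (expected 7)
Line 3: up(1) + strange(1) = 2 (expected 3)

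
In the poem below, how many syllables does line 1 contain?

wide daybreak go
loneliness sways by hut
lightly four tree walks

4

Line 1: wide(1) + daybreak(2) + go(1) = 4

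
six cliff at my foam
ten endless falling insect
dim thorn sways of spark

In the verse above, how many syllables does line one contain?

Line one: six (1), cliff (1), at (1), my (1), foam (1) → 5

5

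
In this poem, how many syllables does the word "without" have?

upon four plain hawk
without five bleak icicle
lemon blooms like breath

"without" has 2 syllables.

2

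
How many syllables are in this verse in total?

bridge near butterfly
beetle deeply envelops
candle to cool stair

17

Line 1: "bridge near butterfly": 1+1+3 = 5
Line 2: "beetle deeply envelops": 2+2+3 = 7
Line 3: "candle to cool stair": 2+1+1+1 = 5
Total: 5 + 7 + 5 = 17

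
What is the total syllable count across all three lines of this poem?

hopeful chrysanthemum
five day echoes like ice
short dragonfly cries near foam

19

Line 1: "hopeful chrysanthemum": 2+4 = 6
Line 2: "five day echoes like ice": 1+1+2+1+1 = 6
Line 3: "short dragonfly cries near foam": 1+3+1+1+1 = 7
Total: 6 + 6 + 7 = 19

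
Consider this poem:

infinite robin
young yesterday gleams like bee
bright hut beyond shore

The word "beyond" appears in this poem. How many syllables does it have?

2

"beyond" has 2 syllables.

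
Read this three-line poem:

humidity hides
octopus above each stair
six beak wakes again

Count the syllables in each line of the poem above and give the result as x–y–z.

5–7–5

Line 1: humidity(4) + hides(1) = 5
Line 2: octopus(3) + above(2) + each(1) + stair(1) = 7
Line 3: six(1) + beak(1) + wakes(1) + again(2) = 5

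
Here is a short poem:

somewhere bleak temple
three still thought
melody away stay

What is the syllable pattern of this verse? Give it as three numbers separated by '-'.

Line 1: somewhere(2) + bleak(1) + temple(2) = 5
Line 2: three(1) + still(1) + thought(1) = 3
Line 3: melody(3) + away(2) + stay(1) = 6

5-3-6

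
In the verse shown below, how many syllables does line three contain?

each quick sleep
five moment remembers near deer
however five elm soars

Line three: however (3), five (1), elm (1), soars (1) → 6

6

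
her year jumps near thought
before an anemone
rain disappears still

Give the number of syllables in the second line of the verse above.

The second line: before(2) + an(1) + anemone(4) = 7

7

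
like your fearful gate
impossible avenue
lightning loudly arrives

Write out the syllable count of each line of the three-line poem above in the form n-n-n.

5-7-6

Line 1: "like your fearful gate": 1+1+2+1 = 5
Line 2: "impossible avenue": 4+3 = 7
Line 3: "lightning loudly arrives": 2+2+2 = 6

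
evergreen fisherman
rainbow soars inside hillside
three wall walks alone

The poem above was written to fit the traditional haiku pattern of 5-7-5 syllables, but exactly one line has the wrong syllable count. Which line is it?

Line 1: "evergreen fisherman": 3+3 = 6 (expected 5)
Line 2: "rainbow soars inside hillside": 2+1+2+2 = 7 ✓
Line 3: "three wall walks alone": 1+1+1+2 = 5 ✓

Line 1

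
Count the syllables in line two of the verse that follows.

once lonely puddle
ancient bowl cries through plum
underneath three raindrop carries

Line two: ancient (2), bowl (1), cries (1), through (1), plum (1) → 6

6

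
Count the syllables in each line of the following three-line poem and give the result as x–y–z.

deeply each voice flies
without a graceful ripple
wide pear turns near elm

Line 1: deeply (2), each (1), voice (1), flies (1) → 5
Line 2: without (2), a (1), graceful (2), ripple (2) → 7
Line 3: wide (1), pear (1), turns (1), near (1), elm (1) → 5

5–7–5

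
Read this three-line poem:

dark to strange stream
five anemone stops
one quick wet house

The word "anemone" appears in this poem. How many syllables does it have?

"anemone" has 4 syllables.

4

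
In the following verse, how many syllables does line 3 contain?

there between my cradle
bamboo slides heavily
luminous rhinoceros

Line 3: "luminous rhinoceros": 3+4 = 7

7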